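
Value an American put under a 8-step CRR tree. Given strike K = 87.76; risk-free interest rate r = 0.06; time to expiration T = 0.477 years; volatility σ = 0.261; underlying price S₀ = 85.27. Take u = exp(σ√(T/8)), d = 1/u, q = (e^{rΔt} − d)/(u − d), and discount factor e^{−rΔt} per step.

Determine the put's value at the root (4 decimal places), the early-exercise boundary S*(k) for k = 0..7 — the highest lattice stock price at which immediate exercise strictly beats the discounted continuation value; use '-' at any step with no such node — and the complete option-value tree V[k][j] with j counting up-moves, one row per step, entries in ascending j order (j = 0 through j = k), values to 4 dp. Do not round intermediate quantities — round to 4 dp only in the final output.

Δt=0.05962  u=1.06581  d=0.93826  q=0.51217  discount=0.99643
step 8 (expiry): payoffs max(K−S,0) = 36.5482 29.5863 21.6780 12.6946 2.4900 0.0000 0.0000 0.0000 0.0000
step 7: (k=7,j=0): S=54.5819, (K−S)⁺=33.1781, hold=32.8647 ⇒ V=33.1781 exercise | (k=7,j=1): S=62.0019, (K−S)⁺=25.7581, hold=25.4447 ⇒ V=25.7581 exercise | (k=7,j=2): S=70.4306, (K−S)⁺=17.3294, hold=17.0160 ⇒ V=17.3294 exercise | (k=7,j=3): S=80.0052, (K−S)⁺=7.7548, hold=7.4414 ⇒ V=7.7548 exercise | (k=7,j=4): S=90.8813, (K−S)⁺=0.0000, hold=1.2104 ⇒ V=1.2104 continue | (k=7,j=5): S=103.2360, (K−S)⁺=0.0000, hold=0.0000 ⇒ V=0.0000 continue | (k=7,j=6): S=117.2702, (K−S)⁺=0.0000, hold=0.0000 ⇒ V=0.0000 continue | (k=7,j=7): S=133.2123, (K−S)⁺=0.0000, hold=0.0000 ⇒ V=0.0000 continue  boundary S*=80.0052
step 6: (k=6,j=0): S=58.1737, (K−S)⁺=29.5863, hold=29.2729 ⇒ V=29.5863 exercise | (k=6,j=1): S=66.0820, (K−S)⁺=21.6780, hold=21.3646 ⇒ V=21.6780 exercise | (k=6,j=2): S=75.0654, (K−S)⁺=12.6946, hold=12.3812 ⇒ V=12.6946 exercise | (k=6,j=3): S=85.2700, (K−S)⁺=2.4900, hold=4.3872 ⇒ V=4.3872 continue | (k=6,j=4): S=96.8619, (K−S)⁺=0.0000, hold=0.5883 ⇒ V=0.5883 continue | (k=6,j=5): S=110.0296, (K−S)⁺=0.0000, hold=0.0000 ⇒ V=0.0000 continue | (k=6,j=6): S=124.9873, (K−S)⁺=0.0000, hold=0.0000 ⇒ V=0.0000 continue  boundary S*=75.0654
step 5: (k=5,j=0): S=62.0019, (K−S)⁺=25.7581, hold=25.4447 ⇒ V=25.7581 exercise | (k=5,j=1): S=70.4306, (K−S)⁺=17.3294, hold=17.0160 ⇒ V=17.3294 exercise | (k=5,j=2): S=80.0052, (K−S)⁺=7.7548, hold=8.4097 ⇒ V=8.4097 continue | (k=5,j=3): S=90.8813, (K−S)⁺=0.0000, hold=2.4328 ⇒ V=2.4328 continue | (k=5,j=4): S=103.2360, (K−S)⁺=0.0000, hold=0.2860 ⇒ V=0.2860 continue | (k=5,j=5): S=117.2702, (K−S)⁺=0.0000, hold=0.0000 ⇒ V=0.0000 continue  boundary S*=70.4306
step 4: (k=4,j=0): S=66.0820, (K−S)⁺=21.6780, hold=21.3646 ⇒ V=21.6780 exercise | (k=4,j=1): S=75.0654, (K−S)⁺=12.6946, hold=12.7154 ⇒ V=12.7154 continue | (k=4,j=2): S=85.2700, (K−S)⁺=2.4900, hold=5.3294 ⇒ V=5.3294 continue | (k=4,j=3): S=96.8619, (K−S)⁺=0.0000, hold=1.3285 ⇒ V=1.3285 continue | (k=4,j=4): S=110.0296, (K−S)⁺=0.0000, hold=0.1390 ⇒ V=0.1390 continue  boundary S*=66.0820
step 3: (k=3,j=0): S=70.4306, (K−S)⁺=17.3294, hold=17.0266 ⇒ V=17.3294 exercise | (k=3,j=1): S=80.0052, (K−S)⁺=7.7548, hold=8.9006 ⇒ V=8.9006 continue | (k=3,j=2): S=90.8813, (K−S)⁺=0.0000, hold=3.2686 ⇒ V=3.2686 continue | (k=3,j=3): S=103.2360, (K−S)⁺=0.0000, hold=0.7167 ⇒ V=0.7167 continue  boundary S*=70.4306
step 2: (k=2,j=0): S=75.0654, (K−S)⁺=12.6946, hold=12.9660 ⇒ V=12.9660 continue | (k=2,j=1): S=85.2700, (K−S)⁺=2.4900, hold=5.9946 ⇒ V=5.9946 continue | (k=2,j=2): S=96.8619, (K−S)⁺=0.0000, hold=1.9546 ⇒ V=1.9546 continue  boundary S*=-
step 1: (k=1,j=0): S=80.0052, (K−S)⁺=7.7548, hold=9.3619 ⇒ V=9.3619 continue | (k=1,j=1): S=90.8813, (K−S)⁺=0.0000, hold=3.9114 ⇒ V=3.9114 continue  boundary S*=-
step 0: (k=0,j=0): S=85.2700, (K−S)⁺=2.4900, hold=6.5468 ⇒ V=6.5468 continue  boundary S*=-

price = 6.5468
boundary = - - - 70.4306 66.0820 70.4306 75.0654 80.0052
tree:
6.5468
9.3619 3.9114
12.9660 5.9946 1.9546
17.3294 8.9006 3.2686 0.7167
21.6780 12.7154 5.3294 1.3285 0.1390
25.7581 17.3294 8.4097 2.4328 0.2860 0.0000
29.5863 21.6780 12.6946 4.3872 0.5883 0.0000 0.0000
33.1781 25.7581 17.3294 7.7548 1.2104 0.0000 0.0000 0.0000
36.5482 29.5863 21.6780 12.6946 2.4900 0.0000 0.0000 0.0000 0.0000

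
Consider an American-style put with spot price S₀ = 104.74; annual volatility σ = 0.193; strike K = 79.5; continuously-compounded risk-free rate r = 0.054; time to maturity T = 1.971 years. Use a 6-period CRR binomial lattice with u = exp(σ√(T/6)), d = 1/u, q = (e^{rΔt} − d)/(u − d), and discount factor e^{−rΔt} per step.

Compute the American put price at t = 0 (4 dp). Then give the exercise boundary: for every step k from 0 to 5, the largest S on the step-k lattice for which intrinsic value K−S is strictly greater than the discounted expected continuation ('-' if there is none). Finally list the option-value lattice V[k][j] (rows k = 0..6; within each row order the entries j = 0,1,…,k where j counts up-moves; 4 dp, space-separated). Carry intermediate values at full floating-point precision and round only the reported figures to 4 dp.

Δt=0.32850  u=1.11697  d=0.89528  q=0.55311  discount=0.98242
step 6 (expiry): payoffs max(K−S,0) = 25.5653 12.2101 0.0000 0.0000 0.0000 0.0000 0.0000
step 5: (k=5,j=0): S=60.2433, (K−S)⁺=19.2567, hold=17.8588 ⇒ V=19.2567 exercise | (k=5,j=1): S=75.1606, (K−S)⁺=4.3394, hold=5.3607 ⇒ V=5.3607 continue | (k=5,j=2): S=93.7717, (K−S)⁺=0.0000, hold=0.0000 ⇒ V=0.0000 continue | (k=5,j=3): S=116.9912, (K−S)⁺=0.0000, hold=0.0000 ⇒ V=0.0000 continue | (k=5,j=4): S=145.9603, (K−S)⁺=0.0000, hold=0.0000 ⇒ V=0.0000 continue | (k=5,j=5): S=182.1026, (K−S)⁺=0.0000, hold=0.0000 ⇒ V=0.0000 continue  boundary S*=60.2433
step 4: (k=4,j=0): S=67.2899, (K−S)⁺=12.2101, hold=11.3673 ⇒ V=12.2101 exercise | (k=4,j=1): S=83.9520, (K−S)⁺=0.0000, hold=2.3535 ⇒ V=2.3535 continue | (k=4,j=2): S=104.7400, (K−S)⁺=0.0000, hold=0.0000 ⇒ V=0.0000 continue | (k=4,j=3): S=130.6754, (K−S)⁺=0.0000, hold=0.0000 ⇒ V=0.0000 continue | (k=4,j=4): S=163.0329, (K−S)⁺=0.0000, hold=0.0000 ⇒ V=0.0000 continue  boundary S*=67.2899
step 3: (k=3,j=0): S=75.1606, (K−S)⁺=4.3394, hold=6.6396 ⇒ V=6.6396 continue | (k=3,j=1): S=93.7717, (K−S)⁺=0.0000, hold=1.0333 ⇒ V=1.0333 continue | (k=3,j=2): S=116.9912, (K−S)⁺=0.0000, hold=0.0000 ⇒ V=0.0000 continue | (k=3,j=3): S=145.9603, (K−S)⁺=0.0000, hold=0.0000 ⇒ V=0.0000 continue  boundary S*=-
step 2: (k=2,j=0): S=83.9520, (K−S)⁺=0.0000, hold=3.4765 ⇒ V=3.4765 continue | (k=2,j=1): S=104.7400, (K−S)⁺=0.0000, hold=0.4537 ⇒ V=0.4537 continue | (k=2,j=2): S=130.6754, (K−S)⁺=0.0000, hold=0.0000 ⇒ V=0.0000 continue  boundary S*=-
step 1: (k=1,j=0): S=93.7717, (K−S)⁺=0.0000, hold=1.7728 ⇒ V=1.7728 continue | (k=1,j=1): S=116.9912, (K−S)⁺=0.0000, hold=0.1992 ⇒ V=0.1992 continue  boundary S*=-
step 0: (k=0,j=0): S=104.7400, (K−S)⁺=0.0000, hold=0.8866 ⇒ V=0.8866 continue  boundary S*=-

price = 0.8866
boundary = - - - - 67.2899 60.2433
tree:
0.8866
1.7728 0.1992
3.4765 0.4537 0.0000
6.6396 1.0333 0.0000 0.0000
12.2101 2.3535 0.0000 0.0000 0.0000
19.2567 5.3607 0.0000 0.0000 0.0000 0.0000
25.5653 12.2101 0.0000 0.0000 0.0000 0.0000 0.0000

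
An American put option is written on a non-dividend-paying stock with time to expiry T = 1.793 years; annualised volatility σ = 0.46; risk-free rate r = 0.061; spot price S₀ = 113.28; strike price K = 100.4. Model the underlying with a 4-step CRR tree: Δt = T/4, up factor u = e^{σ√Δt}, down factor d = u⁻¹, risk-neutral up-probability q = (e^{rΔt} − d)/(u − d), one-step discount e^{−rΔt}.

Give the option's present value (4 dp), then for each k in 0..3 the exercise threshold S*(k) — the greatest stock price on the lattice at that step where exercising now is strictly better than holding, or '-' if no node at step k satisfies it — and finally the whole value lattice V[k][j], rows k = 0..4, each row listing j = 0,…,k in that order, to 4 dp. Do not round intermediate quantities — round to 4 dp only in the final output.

price = 15.4672
boundary = - - 61.1854 44.9672
tree:
15.4672
25.0887 5.4423
39.2146 10.5116 0.0000
55.4328 20.3029 0.0000 0.0000
67.3522 39.2146 0.0000 0.0000 0.0000

params: Δt=0.44825 u=1.36067 d=0.73493 q=0.46791 e^(-rΔt)=0.97303
t_4 payoffs: 67.3522 39.2146 0.0000 0.0000 0.0000
t_3: node(3,0) S=44.9672 payoff=55.4328 vs cont=52.7248 → 55.4328 [stop]  node(3,1) S=83.2531 payoff=17.1469 vs cont=20.3029 → 20.3029 [wait]  node(3,2) S=154.1366 payoff=0.0000 vs cont=0.0000 → 0.0000 [wait]  node(3,3) S=285.3718 payoff=0.0000 vs cont=0.0000 → 0.0000 [wait]  ⇒ S*(3)=44.9672
t_2: node(2,0) S=61.1854 payoff=39.2146 vs cont=37.9434 → 39.2146 [stop]  node(2,1) S=113.2800 payoff=0.0000 vs cont=10.5116 → 10.5116 [wait]  node(2,2) S=209.7290 payoff=0.0000 vs cont=0.0000 → 0.0000 [wait]  ⇒ S*(2)=61.1854
t_1: node(1,0) S=83.2531 payoff=17.1469 vs cont=25.0887 → 25.0887 [wait]  node(1,1) S=154.1366 payoff=0.0000 vs cont=5.4423 → 5.4423 [wait]  ⇒ S*(1)=-
t_0: node(0,0) S=113.2800 payoff=0.0000 vs cont=15.4672 → 15.4672 [wait]  ⇒ S*(0)=-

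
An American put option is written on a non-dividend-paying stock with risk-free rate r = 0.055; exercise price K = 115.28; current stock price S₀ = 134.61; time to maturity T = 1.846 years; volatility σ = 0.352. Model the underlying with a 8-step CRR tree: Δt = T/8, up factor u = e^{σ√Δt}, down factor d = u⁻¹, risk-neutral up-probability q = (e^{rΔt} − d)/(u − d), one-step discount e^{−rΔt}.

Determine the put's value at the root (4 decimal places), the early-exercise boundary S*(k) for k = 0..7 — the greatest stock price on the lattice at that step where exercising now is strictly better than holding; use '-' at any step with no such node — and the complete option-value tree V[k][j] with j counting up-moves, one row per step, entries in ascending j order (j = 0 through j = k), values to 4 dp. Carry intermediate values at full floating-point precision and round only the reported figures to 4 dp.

Δt=0.23075, u=1.18422, d=0.84443, q=0.49542, disc=e^(-rΔt)=0.98739
k=8 terminal: V=max(K-S,0) → 80.4780 66.4741 46.8351 19.2937 0.0000 0.0000 0.0000 0.0000 0.0000
k=7: j=0 S=41.2134 intr=74.0666 cont=72.6128 V=74.0666[EX]; j=1 S=57.7972 intr=57.4828 cont=56.0290 V=57.4828[EX]; j=2 S=81.0541 intr=34.2259 cont=32.7721 V=34.2259[EX]; j=3 S=113.6693 intr=1.6107 cont=9.6125 V=9.6125[hold]; j=4 S=159.4085 intr=0.0000 cont=0.0000 V=0.0000[hold]; j=5 S=223.5526 intr=0.0000 cont=0.0000 V=0.0000[hold]; j=6 S=313.5075 intr=0.0000 cont=0.0000 V=0.0000[hold]; j=7 S=439.6591 intr=0.0000 cont=0.0000 V=0.0000[hold]  S*(7)=81.0541
k=6: j=0 S=48.8059 intr=66.4741 cont=65.0203 V=66.4741[EX]; j=1 S=68.4449 intr=46.8351 cont=45.3813 V=46.8351[EX]; j=2 S=95.9863 intr=19.2937 cont=21.7542 V=21.7542[hold]; j=3 S=134.6100 intr=0.0000 cont=4.7892 V=4.7892[hold]; j=4 S=188.7755 intr=0.0000 cont=0.0000 V=0.0000[hold]; j=5 S=264.7365 intr=0.0000 cont=0.0000 V=0.0000[hold]; j=6 S=371.2633 intr=0.0000 cont=0.0000 V=0.0000[hold]  S*(6)=68.4449
k=5: j=0 S=57.7972 intr=57.4828 cont=56.0290 V=57.4828[EX]; j=1 S=81.0541 intr=34.2259 cont=33.9757 V=34.2259[EX]; j=2 S=113.6693 intr=1.6107 cont=13.1811 V=13.1811[hold]; j=3 S=159.4085 intr=0.0000 cont=2.3861 V=2.3861[hold]; j=4 S=223.5526 intr=0.0000 cont=0.0000 V=0.0000[hold]; j=5 S=313.5075 intr=0.0000 cont=0.0000 V=0.0000[hold]  S*(5)=81.0541
k=4: j=0 S=68.4449 intr=46.8351 cont=45.3813 V=46.8351[EX]; j=1 S=95.9863 intr=19.2937 cont=23.4998 V=23.4998[hold]; j=2 S=134.6100 intr=0.0000 cont=7.7343 V=7.7343[hold]; j=3 S=188.7755 intr=0.0000 cont=1.1888 V=1.1888[hold]; j=4 S=264.7365 intr=0.0000 cont=0.0000 V=0.0000[hold]  S*(4)=68.4449
k=3: j=0 S=81.0541 intr=34.2259 cont=34.8296 V=34.8296[hold]; j=1 S=113.6693 intr=1.6107 cont=15.4914 V=15.4914[hold]; j=2 S=159.4085 intr=0.0000 cont=4.4349 V=4.4349[hold]; j=3 S=223.5526 intr=0.0000 cont=0.5923 V=0.5923[hold]  S*(3)=-
k=2: j=0 S=95.9863 intr=19.2937 cont=24.9307 V=24.9307[hold]; j=1 S=134.6100 intr=0.0000 cont=9.8875 V=9.8875[hold]; j=2 S=188.7755 intr=0.0000 cont=2.4993 V=2.4993[hold]  S*(2)=-
k=1: j=0 S=113.6693 intr=1.6107 cont=17.2577 V=17.2577[hold]; j=1 S=159.4085 intr=0.0000 cont=6.1487 V=6.1487[hold]  S*(1)=-
k=0: j=0 S=134.6100 intr=0.0000 cont=11.6059 V=11.6059[hold]  S*(0)=-

price = 11.6059
boundary = - - - - 68.4449 81.0541 68.4449 81.0541
tree:
11.6059
17.2577 6.1487
24.9307 9.8875 2.4993
34.8296 15.4914 4.4349 0.5923
46.8351 23.4998 7.7343 1.1888 0.0000
57.4828 34.2259 13.1811 2.3861 0.0000 0.0000
66.4741 46.8351 21.7542 4.7892 0.0000 0.0000 0.0000
74.0666 57.4828 34.2259 9.6125 0.0000 0.0000 0.0000 0.0000
80.4780 66.4741 46.8351 19.2937 0.0000 0.0000 0.0000 0.0000 0.0000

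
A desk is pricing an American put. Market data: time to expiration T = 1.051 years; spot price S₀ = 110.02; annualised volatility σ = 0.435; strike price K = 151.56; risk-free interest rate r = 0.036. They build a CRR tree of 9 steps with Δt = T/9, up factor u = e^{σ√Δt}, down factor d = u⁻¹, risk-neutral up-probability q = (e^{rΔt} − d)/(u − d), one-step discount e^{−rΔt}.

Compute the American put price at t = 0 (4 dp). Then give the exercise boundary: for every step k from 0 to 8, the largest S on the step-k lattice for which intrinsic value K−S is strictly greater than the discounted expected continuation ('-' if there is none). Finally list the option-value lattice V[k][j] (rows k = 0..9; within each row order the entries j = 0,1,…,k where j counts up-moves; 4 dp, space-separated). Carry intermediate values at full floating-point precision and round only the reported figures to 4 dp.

price = 46.7859
boundary = - - 81.7249 70.4362 81.7249 94.8229 81.7249 94.8229 110.0200
tree:
46.7859
57.9585 34.9502
69.8351 45.4498 23.7479
81.1238 57.2825 32.8785 13.9474
90.8532 69.8351 44.0267 20.9467 6.3970
99.2386 81.1238 56.7371 30.4806 10.6794 1.7586
106.4658 90.8532 69.8351 42.6334 17.4263 3.3767 0.0000
112.6947 99.2386 81.1238 56.7371 27.5476 6.4840 0.0000 0.0000
118.0632 106.4658 90.8532 69.8351 41.5400 12.4505 0.0000 0.0000 0.0000
122.6901 112.6947 99.2386 81.1238 56.7371 23.9072 0.0000 0.0000 0.0000 0.0000

Δt=0.11678, u=1.16027, d=0.86187, q=0.47702, disc=e^(-rΔt)=0.99580
k=9 terminal: V=max(K-S,0) → 122.6901 112.6947 99.2386 81.1238 56.7371 23.9072 0.0000 0.0000 0.0000 0.0000
k=8: j=0 S=33.4968 intr=118.0632 cont=117.4274 V=118.0632[EX]; j=1 S=45.0942 intr=106.4658 cont=105.8300 V=106.4658[EX]; j=2 S=60.7068 intr=90.8532 cont=90.2174 V=90.8532[EX]; j=3 S=81.7249 intr=69.8351 cont=69.1992 V=69.8351[EX]; j=4 S=110.0200 intr=41.5400 cont=40.9042 V=41.5400[EX]; j=5 S=148.1115 intr=3.4485 cont=12.4505 V=12.4505[hold]; j=6 S=199.3911 intr=0.0000 cont=0.0000 V=0.0000[hold]; j=7 S=268.4249 intr=0.0000 cont=0.0000 V=0.0000[hold]; j=8 S=361.3599 intr=0.0000 cont=0.0000 V=0.0000[hold]  S*(8)=110.0200
k=7: j=0 S=38.8653 intr=112.6947 cont=112.0589 V=112.6947[EX]; j=1 S=52.3214 intr=99.2386 cont=98.6028 V=99.2386[EX]; j=2 S=70.4362 intr=81.1238 cont=80.4880 V=81.1238[EX]; j=3 S=94.8229 intr=56.7371 cont=56.1013 V=56.7371[EX]; j=4 S=127.6528 intr=23.9072 cont=27.5476 V=27.5476[hold]; j=5 S=171.8491 intr=0.0000 cont=6.4840 V=6.4840[hold]; j=6 S=231.3472 intr=0.0000 cont=0.0000 V=0.0000[hold]; j=7 S=311.4450 intr=0.0000 cont=0.0000 V=0.0000[hold]  S*(7)=94.8229
k=6: j=0 S=45.0942 intr=106.4658 cont=105.8300 V=106.4658[EX]; j=1 S=60.7068 intr=90.8532 cont=90.2174 V=90.8532[EX]; j=2 S=81.7249 intr=69.8351 cont=69.1992 V=69.8351[EX]; j=3 S=110.0200 intr=41.5400 cont=42.6334 V=42.6334[hold]; j=4 S=148.1115 intr=3.4485 cont=17.4263 V=17.4263[hold]; j=5 S=199.3911 intr=0.0000 cont=3.3767 V=3.3767[hold]; j=6 S=268.4249 intr=0.0000 cont=0.0000 V=0.0000[hold]  S*(6)=81.7249
k=5: j=0 S=52.3214 intr=99.2386 cont=98.6028 V=99.2386[EX]; j=1 S=70.4362 intr=81.1238 cont=80.4880 V=81.1238[EX]; j=2 S=94.8229 intr=56.7371 cont=56.6207 V=56.7371[EX]; j=3 S=127.6528 intr=23.9072 cont=30.4806 V=30.4806[hold]; j=4 S=171.8491 intr=0.0000 cont=10.6794 V=10.6794[hold]; j=5 S=231.3472 intr=0.0000 cont=1.7586 V=1.7586[hold]  S*(5)=94.8229
k=4: j=0 S=60.7068 intr=90.8532 cont=90.2174 V=90.8532[EX]; j=1 S=81.7249 intr=69.8351 cont=69.1992 V=69.8351[EX]; j=2 S=110.0200 intr=41.5400 cont=44.0267 V=44.0267[hold]; j=3 S=148.1115 intr=3.4485 cont=20.9467 V=20.9467[hold]; j=4 S=199.3911 intr=0.0000 cont=6.3970 V=6.3970[hold]  S*(4)=81.7249
k=3: j=0 S=70.4362 intr=81.1238 cont=80.4880 V=81.1238[EX]; j=1 S=94.8229 intr=56.7371 cont=57.2825 V=57.2825[hold]; j=2 S=127.6528 intr=23.9072 cont=32.8785 V=32.8785[hold]; j=3 S=171.8491 intr=0.0000 cont=13.9474 V=13.9474[hold]  S*(3)=70.4362
k=2: j=0 S=81.7249 intr=69.8351 cont=69.4583 V=69.8351[EX]; j=1 S=110.0200 intr=41.5400 cont=45.4498 V=45.4498[hold]; j=2 S=148.1115 intr=3.4485 cont=23.7479 V=23.7479[hold]  S*(2)=81.7249
k=1: j=0 S=94.8229 intr=56.7371 cont=57.9585 V=57.9585[hold]; j=1 S=127.6528 intr=23.9072 cont=34.9502 V=34.9502[hold]  S*(1)=-
k=0: j=0 S=110.0200 intr=41.5400 cont=46.7859 V=46.7859[hold]  S*(0)=-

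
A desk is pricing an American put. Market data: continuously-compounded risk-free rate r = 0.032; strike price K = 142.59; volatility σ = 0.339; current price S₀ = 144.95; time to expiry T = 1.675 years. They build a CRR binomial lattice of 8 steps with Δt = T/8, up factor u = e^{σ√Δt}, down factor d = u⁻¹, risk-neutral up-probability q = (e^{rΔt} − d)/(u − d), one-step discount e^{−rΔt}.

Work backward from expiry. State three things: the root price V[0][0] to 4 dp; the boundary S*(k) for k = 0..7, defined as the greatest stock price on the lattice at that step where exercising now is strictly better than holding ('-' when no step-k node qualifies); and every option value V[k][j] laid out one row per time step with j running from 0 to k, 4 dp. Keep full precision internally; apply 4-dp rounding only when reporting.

Δt=0.20938  u=1.16780  d=0.85631  q=0.48288  discount=0.99332
step 8 (expiry): payoffs max(K−S,0) = 100.6833 85.4399 64.6517 36.3019 0.0000 0.0000 0.0000 0.0000 0.0000
step 7: (k=7,j=0): S=48.9384, (K−S)⁺=93.6516, hold=92.6994 ⇒ V=93.6516 exercise | (k=7,j=1): S=66.7396, (K−S)⁺=75.8504, hold=74.8982 ⇒ V=75.8504 exercise | (k=7,j=2): S=91.0160, (K−S)⁺=51.5740, hold=50.6219 ⇒ V=51.5740 exercise | (k=7,j=3): S=124.1227, (K−S)⁺=18.4673, hold=18.6471 ⇒ V=18.6471 continue | (k=7,j=4): S=169.2720, (K−S)⁺=0.0000, hold=0.0000 ⇒ V=0.0000 continue | (k=7,j=5): S=230.8441, (K−S)⁺=0.0000, hold=0.0000 ⇒ V=0.0000 continue | (k=7,j=6): S=314.8130, (K−S)⁺=0.0000, hold=0.0000 ⇒ V=0.0000 continue | (k=7,j=7): S=429.3252, (K−S)⁺=0.0000, hold=0.0000 ⇒ V=0.0000 continue  boundary S*=91.0160
step 6: (k=6,j=0): S=57.1501, (K−S)⁺=85.4399, hold=84.4877 ⇒ V=85.4399 exercise | (k=6,j=1): S=77.9383, (K−S)⁺=64.6517, hold=63.6996 ⇒ V=64.6517 exercise | (k=6,j=2): S=106.2881, (K−S)⁺=36.3019, hold=35.4360 ⇒ V=36.3019 exercise | (k=6,j=3): S=144.9500, (K−S)⁺=0.0000, hold=9.5784 ⇒ V=9.5784 continue | (k=6,j=4): S=197.6751, (K−S)⁺=0.0000, hold=0.0000 ⇒ V=0.0000 continue | (k=6,j=5): S=269.5788, (K−S)⁺=0.0000, hold=0.0000 ⇒ V=0.0000 continue | (k=6,j=6): S=367.6372, (K−S)⁺=0.0000, hold=0.0000 ⇒ V=0.0000 continue  boundary S*=106.2881
step 5: (k=5,j=0): S=66.7396, (K−S)⁺=75.8504, hold=74.8982 ⇒ V=75.8504 exercise | (k=5,j=1): S=91.0160, (K−S)⁺=51.5740, hold=50.6219 ⇒ V=51.5740 exercise | (k=5,j=2): S=124.1227, (K−S)⁺=18.4673, hold=23.2414 ⇒ V=23.2414 continue | (k=5,j=3): S=169.2720, (K−S)⁺=0.0000, hold=4.9201 ⇒ V=4.9201 continue | (k=5,j=4): S=230.8441, (K−S)⁺=0.0000, hold=0.0000 ⇒ V=0.0000 continue | (k=5,j=5): S=314.8130, (K−S)⁺=0.0000, hold=0.0000 ⇒ V=0.0000 continue  boundary S*=91.0160
step 4: (k=4,j=0): S=77.9383, (K−S)⁺=64.6517, hold=63.6996 ⇒ V=64.6517 exercise | (k=4,j=1): S=106.2881, (K−S)⁺=36.3019, hold=37.6397 ⇒ V=37.6397 continue | (k=4,j=2): S=144.9500, (K−S)⁺=0.0000, hold=14.2983 ⇒ V=14.2983 continue | (k=4,j=3): S=197.6751, (K−S)⁺=0.0000, hold=2.5273 ⇒ V=2.5273 continue | (k=4,j=4): S=269.5788, (K−S)⁺=0.0000, hold=0.0000 ⇒ V=0.0000 continue  boundary S*=77.9383
step 3: (k=3,j=0): S=91.0160, (K−S)⁺=51.5740, hold=51.2636 ⇒ V=51.5740 exercise | (k=3,j=1): S=124.1227, (K−S)⁺=18.4673, hold=26.1925 ⇒ V=26.1925 continue | (k=3,j=2): S=169.2720, (K−S)⁺=0.0000, hold=8.5568 ⇒ V=8.5568 continue | (k=3,j=3): S=230.8441, (K−S)⁺=0.0000, hold=1.2982 ⇒ V=1.2982 continue  boundary S*=91.0160
step 2: (k=2,j=0): S=106.2881, (K−S)⁺=36.3019, hold=39.0553 ⇒ V=39.0553 continue | (k=2,j=1): S=144.9500, (K−S)⁺=0.0000, hold=17.5585 ⇒ V=17.5585 continue | (k=2,j=2): S=197.6751, (K−S)⁺=0.0000, hold=5.0180 ⇒ V=5.0180 continue  boundary S*=-
step 1: (k=1,j=0): S=124.1227, (K−S)⁺=18.4673, hold=28.4834 ⇒ V=28.4834 continue | (k=1,j=1): S=169.2720, (K−S)⁺=0.0000, hold=11.4262 ⇒ V=11.4262 continue  boundary S*=-
step 0: (k=0,j=0): S=144.9500, (K−S)⁺=0.0000, hold=20.1116 ⇒ V=20.1116 continue  boundary S*=-

price = 20.1116
boundary = - - - 91.0160 77.9383 91.0160 106.2881 91.0160
tree:
20.1116
28.4834 11.4262
39.0553 17.5585 5.0180
51.5740 26.1925 8.5568 1.2982
64.6517 37.6397 14.2983 2.5273 0.0000
75.8504 51.5740 23.2414 4.9201 0.0000 0.0000
85.4399 64.6517 36.3019 9.5784 0.0000 0.0000 0.0000
93.6516 75.8504 51.5740 18.6471 0.0000 0.0000 0.0000 0.0000
100.6833 85.4399 64.6517 36.3019 0.0000 0.0000 0.0000 0.0000 0.0000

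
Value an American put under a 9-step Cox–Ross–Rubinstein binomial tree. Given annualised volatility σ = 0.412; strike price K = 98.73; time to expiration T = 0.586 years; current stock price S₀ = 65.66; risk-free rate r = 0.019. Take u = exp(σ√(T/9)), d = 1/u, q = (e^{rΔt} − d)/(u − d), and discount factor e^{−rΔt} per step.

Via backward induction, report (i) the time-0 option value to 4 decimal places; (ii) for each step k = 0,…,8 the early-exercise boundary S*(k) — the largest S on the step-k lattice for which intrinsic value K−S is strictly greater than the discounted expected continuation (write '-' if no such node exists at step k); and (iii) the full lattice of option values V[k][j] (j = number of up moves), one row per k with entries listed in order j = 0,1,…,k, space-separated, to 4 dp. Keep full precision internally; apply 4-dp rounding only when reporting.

price = 33.7389
boundary = - - 53.2092 59.1077 53.2092 59.1077 65.6600 72.9387 81.0243
tree:
33.7389
39.6689 27.3919
45.5208 33.4219 20.9201
50.8307 39.6223 26.7808 14.6152
55.6107 45.5208 33.1528 19.9364 8.8796
59.9136 50.8307 39.6223 26.2189 13.1714 4.2459
63.7872 55.6107 45.5208 33.0700 18.8533 7.0405 1.2248
67.2742 59.9136 50.8307 39.6223 25.7913 11.3743 2.3565 0.0000
70.4132 63.7872 55.6107 45.5208 33.0700 17.7057 4.5341 0.0000 0.0000
73.2390 67.2742 59.9136 50.8307 39.6223 25.7913 8.7238 0.0000 0.0000 0.0000

params: Δt=0.06511 u=1.11085 d=0.90021 q=0.47962 e^(-rΔt)=0.99876
t_9 payoffs: 73.2390 67.2742 59.9136 50.8307 39.6223 25.7913 8.7238 0.0000 0.0000 0.0000
t_8: node(8,0) S=28.3168 payoff=70.4132 vs cont=70.2912 → 70.4132 [stop]  node(8,1) S=34.9428 payoff=63.7872 vs cont=63.6651 → 63.7872 [stop]  node(8,2) S=43.1193 payoff=55.6107 vs cont=55.4886 → 55.6107 [stop]  node(8,3) S=53.2092 payoff=45.5208 vs cont=45.3988 → 45.5208 [stop]  node(8,4) S=65.6600 payoff=33.0700 vs cont=32.9479 → 33.0700 [stop]  node(8,5) S=81.0243 payoff=17.7057 vs cont=17.5836 → 17.7057 [stop]  node(8,6) S=99.9838 payoff=0.0000 vs cont=4.5341 → 4.5341 [wait]  node(8,7) S=123.3798 payoff=0.0000 vs cont=0.0000 → 0.0000 [wait]  node(8,8) S=152.2504 payoff=0.0000 vs cont=0.0000 → 0.0000 [wait]  ⇒ S*(8)=81.0243
t_7: node(7,0) S=31.4558 payoff=67.2742 vs cont=67.1521 → 67.2742 [stop]  node(7,1) S=38.8164 payoff=59.9136 vs cont=59.7916 → 59.9136 [stop]  node(7,2) S=47.8993 payoff=50.8307 vs cont=50.7086 → 50.8307 [stop]  node(7,3) S=59.1077 payoff=39.6223 vs cont=39.5003 → 39.6223 [stop]  node(7,4) S=72.9387 payoff=25.7913 vs cont=25.6692 → 25.7913 [stop]  node(7,5) S=90.0062 payoff=8.7238 vs cont=11.3743 → 11.3743 [wait]  node(7,6) S=111.0674 payoff=0.0000 vs cont=2.3565 → 2.3565 [wait]  node(7,7) S=137.0570 payoff=0.0000 vs cont=0.0000 → 0.0000 [wait]  ⇒ S*(7)=72.9387
t_6: node(6,0) S=34.9428 payoff=63.7872 vs cont=63.6651 → 63.7872 [stop]  node(6,1) S=43.1193 payoff=55.6107 vs cont=55.4886 → 55.6107 [stop]  node(6,2) S=53.2092 payoff=45.5208 vs cont=45.3988 → 45.5208 [stop]  node(6,3) S=65.6600 payoff=33.0700 vs cont=32.9479 → 33.0700 [stop]  node(6,4) S=81.0243 payoff=17.7057 vs cont=18.8533 → 18.8533 [wait]  node(6,5) S=99.9838 payoff=0.0000 vs cont=7.0405 → 7.0405 [wait]  node(6,6) S=123.3798 payoff=0.0000 vs cont=1.2248 → 1.2248 [wait]  ⇒ S*(6)=65.6600
t_5: node(5,0) S=38.8164 payoff=59.9136 vs cont=59.7916 → 59.9136 [stop]  node(5,1) S=47.8993 payoff=50.8307 vs cont=50.7086 → 50.8307 [stop]  node(5,2) S=59.1077 payoff=39.6223 vs cont=39.5003 → 39.6223 [stop]  node(5,3) S=72.9387 payoff=25.7913 vs cont=26.2189 → 26.2189 [wait]  node(5,4) S=90.0062 payoff=8.7238 vs cont=13.1714 → 13.1714 [wait]  node(5,5) S=111.0674 payoff=0.0000 vs cont=4.2459 → 4.2459 [wait]  ⇒ S*(5)=59.1077
t_4: node(4,0) S=43.1193 payoff=55.6107 vs cont=55.4886 → 55.6107 [stop]  node(4,1) S=53.2092 payoff=45.5208 vs cont=45.3988 → 45.5208 [stop]  node(4,2) S=65.6600 payoff=33.0700 vs cont=33.1528 → 33.1528 [wait]  node(4,3) S=81.0243 payoff=17.7057 vs cont=19.9364 → 19.9364 [wait]  node(4,4) S=99.9838 payoff=0.0000 vs cont=8.8796 → 8.8796 [wait]  ⇒ S*(4)=53.2092
t_3: node(3,0) S=47.8993 payoff=50.8307 vs cont=50.7086 → 50.8307 [stop]  node(3,1) S=59.1077 payoff=39.6223 vs cont=39.5399 → 39.6223 [stop]  node(3,2) S=72.9387 payoff=25.7913 vs cont=26.7808 → 26.7808 [wait]  node(3,3) S=90.0062 payoff=8.7238 vs cont=14.6152 → 14.6152 [wait]  ⇒ S*(3)=59.1077
t_2: node(2,0) S=53.2092 payoff=45.5208 vs cont=45.3988 → 45.5208 [stop]  node(2,1) S=65.6600 payoff=33.0700 vs cont=33.4219 → 33.4219 [wait]  node(2,2) S=81.0243 payoff=17.7057 vs cont=20.9201 → 20.9201 [wait]  ⇒ S*(2)=53.2092
t_1: node(1,0) S=59.1077 payoff=39.6223 vs cont=39.6689 → 39.6689 [wait]  node(1,1) S=72.9387 payoff=25.7913 vs cont=27.3919 → 27.3919 [wait]  ⇒ S*(1)=-
t_0: node(0,0) S=65.6600 payoff=33.0700 vs cont=33.7389 → 33.7389 [wait]  ⇒ S*(0)=-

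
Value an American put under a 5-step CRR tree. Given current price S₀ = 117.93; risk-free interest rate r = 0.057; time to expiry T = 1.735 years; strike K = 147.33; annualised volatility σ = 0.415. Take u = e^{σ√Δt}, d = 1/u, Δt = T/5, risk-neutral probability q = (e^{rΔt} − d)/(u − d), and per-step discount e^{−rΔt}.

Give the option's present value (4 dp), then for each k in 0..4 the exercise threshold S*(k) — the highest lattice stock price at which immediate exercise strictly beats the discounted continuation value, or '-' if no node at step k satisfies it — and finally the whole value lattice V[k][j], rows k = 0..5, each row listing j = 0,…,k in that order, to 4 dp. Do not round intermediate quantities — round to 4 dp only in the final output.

Δt=0.34700  u=1.27694  d=0.78313  q=0.47964  discount=0.98042
step 5 (expiry): payoffs max(K−S,0) = 112.5940 90.6907 54.9761 0.0000 0.0000 0.0000
step 4: (k=4,j=0): S=44.3556, (K−S)⁺=102.9744, hold=100.0889 ⇒ V=102.9744 exercise | (k=4,j=1): S=72.3247, (K−S)⁺=75.0053, hold=72.1199 ⇒ V=75.0053 exercise | (k=4,j=2): S=117.9300, (K−S)⁺=29.4000, hold=28.0471 ⇒ V=29.4000 exercise | (k=4,j=3): S=192.2924, (K−S)⁺=0.0000, hold=0.0000 ⇒ V=0.0000 continue | (k=4,j=4): S=313.5449, (K−S)⁺=0.0000, hold=0.0000 ⇒ V=0.0000 continue  boundary S*=117.9300
step 3: (k=3,j=0): S=56.6393, (K−S)⁺=90.6907, hold=87.8053 ⇒ V=90.6907 exercise | (k=3,j=1): S=92.3539, (K−S)⁺=54.9761, hold=52.0906 ⇒ V=54.9761 exercise | (k=3,j=2): S=150.5890, (K−S)⁺=0.0000, hold=14.9990 ⇒ V=14.9990 continue | (k=3,j=3): S=245.5449, (K−S)⁺=0.0000, hold=0.0000 ⇒ V=0.0000 continue  boundary S*=92.3539
step 2: (k=2,j=0): S=72.3247, (K−S)⁺=75.0053, hold=72.1199 ⇒ V=75.0053 exercise | (k=2,j=1): S=117.9300, (K−S)⁺=29.4000, hold=35.1003 ⇒ V=35.1003 continue | (k=2,j=2): S=192.2924, (K−S)⁺=0.0000, hold=7.6520 ⇒ V=7.6520 continue  boundary S*=72.3247
step 1: (k=1,j=0): S=92.3539, (K−S)⁺=54.9761, hold=54.7712 ⇒ V=54.9761 exercise | (k=1,j=1): S=150.5890, (K−S)⁺=0.0000, hold=21.5054 ⇒ V=21.5054 continue  boundary S*=92.3539
step 0: (k=0,j=0): S=117.9300, (K−S)⁺=29.4000, hold=38.1599 ⇒ V=38.1599 continue  boundary S*=-

price = 38.1599
boundary = - 92.3539 72.3247 92.3539 117.9300
tree:
38.1599
54.9761 21.5054
75.0053 35.1003 7.6520
90.6907 54.9761 14.9990 0.0000
102.9744 75.0053 29.4000 0.0000 0.0000
112.5940 90.6907 54.9761 0.0000 0.0000 0.0000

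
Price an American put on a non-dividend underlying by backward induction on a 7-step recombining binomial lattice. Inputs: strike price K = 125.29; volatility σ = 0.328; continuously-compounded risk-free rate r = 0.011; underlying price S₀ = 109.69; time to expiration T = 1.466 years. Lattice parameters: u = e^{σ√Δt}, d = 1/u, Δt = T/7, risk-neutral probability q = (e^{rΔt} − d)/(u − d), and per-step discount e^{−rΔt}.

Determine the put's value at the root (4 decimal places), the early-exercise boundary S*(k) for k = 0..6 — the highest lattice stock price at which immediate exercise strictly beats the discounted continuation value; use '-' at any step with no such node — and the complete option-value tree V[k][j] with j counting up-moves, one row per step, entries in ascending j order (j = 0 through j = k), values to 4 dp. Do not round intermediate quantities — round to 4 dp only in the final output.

Δt=0.20943, u=1.16195, d=0.86062, q=0.47020, disc=e^(-rΔt)=0.99770
k=7 terminal: V=max(K-S,0) → 86.9332 73.5030 55.3704 30.8887 0.0000 0.0000 0.0000 0.0000
k=6: j=0 S=44.5688 intr=80.7212 cont=80.4329 V=80.7212[EX]; j=1 S=60.1741 intr=65.1159 cont=64.8276 V=65.1159[EX]; j=2 S=81.2435 intr=44.0465 cont=43.7582 V=44.0465[EX]; j=3 S=109.6900 intr=15.6000 cont=16.3273 V=16.3273[hold]; j=4 S=148.0968 intr=0.0000 cont=0.0000 V=0.0000[hold]; j=5 S=199.9512 intr=0.0000 cont=0.0000 V=0.0000[hold]; j=6 S=269.9620 intr=0.0000 cont=0.0000 V=0.0000[hold]  S*(6)=81.2435
k=5: j=0 S=51.7870 intr=73.5030 cont=73.2147 V=73.5030[EX]; j=1 S=69.9196 intr=55.3704 cont=55.0821 V=55.3704[EX]; j=2 S=94.4013 intr=30.8887 cont=30.9416 V=30.9416[hold]; j=3 S=127.4548 intr=0.0000 cont=8.6303 V=8.6303[hold]; j=4 S=172.0818 intr=0.0000 cont=0.0000 V=0.0000[hold]; j=5 S=232.3343 intr=0.0000 cont=0.0000 V=0.0000[hold]  S*(5)=69.9196
k=4: j=0 S=60.1741 intr=65.1159 cont=64.8276 V=65.1159[EX]; j=1 S=81.2435 intr=44.0465 cont=43.7830 V=44.0465[EX]; j=2 S=109.6900 intr=15.6000 cont=20.4038 V=20.4038[hold]; j=3 S=148.0968 intr=0.0000 cont=4.5618 V=4.5618[hold]; j=4 S=199.9512 intr=0.0000 cont=0.0000 V=0.0000[hold]  S*(4)=81.2435
k=3: j=0 S=69.9196 intr=55.3704 cont=55.0821 V=55.3704[EX]; j=1 S=94.4013 intr=30.8887 cont=32.8540 V=32.8540[hold]; j=2 S=127.4548 intr=0.0000 cont=12.9251 V=12.9251[hold]; j=3 S=172.0818 intr=0.0000 cont=2.4113 V=2.4113[hold]  S*(3)=69.9196
k=2: j=0 S=81.2435 intr=44.0465 cont=44.6802 V=44.6802[hold]; j=1 S=109.6900 intr=15.6000 cont=23.4294 V=23.4294[hold]; j=2 S=148.0968 intr=0.0000 cont=7.9632 V=7.9632[hold]  S*(2)=-
k=1: j=0 S=94.4013 intr=30.8887 cont=34.6083 V=34.6083[hold]; j=1 S=127.4548 intr=0.0000 cont=16.1201 V=16.1201[hold]  S*(1)=-
k=0: j=0 S=109.6900 intr=15.6000 cont=25.8555 V=25.8555[hold]  S*(0)=-

price = 25.8555
boundary = - - - 69.9196 81.2435 69.9196 81.2435
tree:
25.8555
34.6083 16.1201
44.6802 23.4294 7.9632
55.3704 32.8540 12.9251 2.4113
65.1159 44.0465 20.4038 4.5618 0.0000
73.5030 55.3704 30.9416 8.6303 0.0000 0.0000
80.7212 65.1159 44.0465 16.3273 0.0000 0.0000 0.0000
86.9332 73.5030 55.3704 30.8887 0.0000 0.0000 0.0000 0.0000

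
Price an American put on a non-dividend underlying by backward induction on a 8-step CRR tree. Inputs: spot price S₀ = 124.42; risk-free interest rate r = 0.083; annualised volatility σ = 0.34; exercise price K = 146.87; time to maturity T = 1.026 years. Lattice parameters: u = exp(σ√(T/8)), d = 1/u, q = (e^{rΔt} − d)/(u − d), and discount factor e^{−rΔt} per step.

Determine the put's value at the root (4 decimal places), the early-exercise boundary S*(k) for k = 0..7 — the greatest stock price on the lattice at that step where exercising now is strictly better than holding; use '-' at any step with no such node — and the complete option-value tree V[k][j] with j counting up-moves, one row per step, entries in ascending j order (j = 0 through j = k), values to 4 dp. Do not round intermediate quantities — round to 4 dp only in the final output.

params: Δt=0.12825 u=1.12948 d=0.88536 q=0.51343 e^(-rΔt)=0.98941
t_8 payoffs: 99.8968 86.9447 70.4213 49.3418 22.4500 0.0000 0.0000 0.0000 0.0000
t_7: node(7,0) S=53.0554 payoff=93.8146 vs cont=92.2595 → 93.8146 [stop]  node(7,1) S=67.6846 payoff=79.1854 vs cont=77.6303 → 79.1854 [stop]  node(7,2) S=86.3476 payoff=60.5224 vs cont=58.9673 → 60.5224 [stop]  node(7,3) S=110.1565 payoff=36.7135 vs cont=35.1584 → 36.7135 [stop]  node(7,4) S=140.5304 payoff=6.3396 vs cont=10.8077 → 10.8077 [wait]  node(7,5) S=179.2794 payoff=0.0000 vs cont=0.0000 → 0.0000 [wait]  node(7,6) S=228.7128 payoff=0.0000 vs cont=0.0000 → 0.0000 [wait]  node(7,7) S=291.7767 payoff=0.0000 vs cont=0.0000 → 0.0000 [wait]  ⇒ S*(7)=110.1565
t_6: node(6,0) S=59.9253 payoff=86.9447 vs cont=85.3896 → 86.9447 [stop]  node(6,1) S=76.4487 payoff=70.4213 vs cont=68.8662 → 70.4213 [stop]  node(6,2) S=97.5282 payoff=49.3418 vs cont=47.7867 → 49.3418 [stop]  node(6,3) S=124.4200 payoff=22.4500 vs cont=23.1647 → 23.1647 [wait]  node(6,4) S=158.7268 payoff=0.0000 vs cont=5.2030 → 5.2030 [wait]  node(6,5) S=202.4932 payoff=0.0000 vs cont=0.0000 → 0.0000 [wait]  node(6,6) S=258.3274 payoff=0.0000 vs cont=0.0000 → 0.0000 [wait]  ⇒ S*(6)=97.5282
t_5: node(5,0) S=67.6846 payoff=79.1854 vs cont=77.6303 → 79.1854 [stop]  node(5,1) S=86.3476 payoff=60.5224 vs cont=58.9673 → 60.5224 [stop]  node(5,2) S=110.1565 payoff=36.7135 vs cont=35.5215 → 36.7135 [stop]  node(5,3) S=140.5304 payoff=6.3396 vs cont=13.7949 → 13.7949 [wait]  node(5,4) S=179.2794 payoff=0.0000 vs cont=2.5048 → 2.5048 [wait]  node(5,5) S=228.7128 payoff=0.0000 vs cont=0.0000 → 0.0000 [wait]  ⇒ S*(5)=110.1565
t_4: node(4,0) S=76.4487 payoff=70.4213 vs cont=68.8662 → 70.4213 [stop]  node(4,1) S=97.5282 payoff=49.3418 vs cont=47.7867 → 49.3418 [stop]  node(4,2) S=124.4200 payoff=22.4500 vs cont=24.6822 → 24.6822 [wait]  node(4,3) S=158.7268 payoff=0.0000 vs cont=7.9135 → 7.9135 [wait]  node(4,4) S=202.4932 payoff=0.0000 vs cont=1.2058 → 1.2058 [wait]  ⇒ S*(4)=97.5282
t_3: node(3,0) S=86.3476 payoff=60.5224 vs cont=58.9673 → 60.5224 [stop]  node(3,1) S=110.1565 payoff=36.7135 vs cont=36.2923 → 36.7135 [stop]  node(3,2) S=140.5304 payoff=6.3396 vs cont=15.9024 → 15.9024 [wait]  node(3,3) S=179.2794 payoff=0.0000 vs cont=4.4222 → 4.4222 [wait]  ⇒ S*(3)=110.1565
t_2: node(2,0) S=97.5282 payoff=49.3418 vs cont=47.7867 → 49.3418 [stop]  node(2,1) S=124.4200 payoff=22.4500 vs cont=25.7528 → 25.7528 [wait]  node(2,2) S=158.7268 payoff=0.0000 vs cont=9.9021 → 9.9021 [wait]  ⇒ S*(2)=97.5282
t_1: node(1,0) S=110.1565 payoff=36.7135 vs cont=36.8362 → 36.8362 [wait]  node(1,1) S=140.5304 payoff=6.3396 vs cont=17.4280 → 17.4280 [wait]  ⇒ S*(1)=-
t_0: node(0,0) S=124.4200 payoff=22.4500 vs cont=26.5868 → 26.5868 [wait]  ⇒ S*(0)=-

price = 26.5868
boundary = - - 97.5282 110.1565 97.5282 110.1565 97.5282 110.1565
tree:
26.5868
36.8362 17.4280
49.3418 25.7528 9.9021
60.5224 36.7135 15.9024 4.4222
70.4213 49.3418 24.6822 7.9135 1.2058
79.1854 60.5224 36.7135 13.7949 2.5048 0.0000
86.9447 70.4213 49.3418 23.1647 5.2030 0.0000 0.0000
93.8146 79.1854 60.5224 36.7135 10.8077 0.0000 0.0000 0.0000
99.8968 86.9447 70.4213 49.3418 22.4500 0.0000 0.0000 0.0000 0.0000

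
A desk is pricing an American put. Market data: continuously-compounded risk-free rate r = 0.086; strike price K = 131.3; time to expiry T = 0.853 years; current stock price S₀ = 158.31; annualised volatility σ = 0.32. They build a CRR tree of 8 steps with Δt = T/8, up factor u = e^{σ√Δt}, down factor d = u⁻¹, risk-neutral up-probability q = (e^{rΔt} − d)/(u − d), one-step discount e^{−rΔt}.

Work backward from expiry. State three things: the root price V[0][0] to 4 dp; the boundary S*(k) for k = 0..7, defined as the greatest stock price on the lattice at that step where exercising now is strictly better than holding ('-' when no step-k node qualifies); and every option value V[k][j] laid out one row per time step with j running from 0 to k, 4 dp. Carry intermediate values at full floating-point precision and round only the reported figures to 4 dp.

params: Δt=0.10662 u=1.11015 d=0.90078 q=0.51790 e^(-rΔt)=0.99087
t_8 payoffs: 62.6771 46.7276 27.0710 2.8457 0.0000 0.0000 0.0000 0.0000 0.0000
t_7: node(7,0) S=76.1814 payoff=55.1186 vs cont=53.9201 → 55.1186 [stop]  node(7,1) S=93.8877 payoff=37.4123 vs cont=36.2138 → 37.4123 [stop]  node(7,2) S=115.7094 payoff=15.5906 vs cont=14.3921 → 15.5906 [stop]  node(7,3) S=142.6029 payoff=0.0000 vs cont=1.3594 → 1.3594 [wait]  node(7,4) S=175.7471 payoff=0.0000 vs cont=0.0000 → 0.0000 [wait]  node(7,5) S=216.5949 payoff=0.0000 vs cont=0.0000 → 0.0000 [wait]  node(7,6) S=266.9365 payoff=0.0000 vs cont=0.0000 → 0.0000 [wait]  node(7,7) S=328.9788 payoff=0.0000 vs cont=0.0000 → 0.0000 [wait]  ⇒ S*(7)=115.7094
t_6: node(6,0) S=84.5724 payoff=46.7276 vs cont=45.5291 → 46.7276 [stop]  node(6,1) S=104.2290 payoff=27.0710 vs cont=25.8725 → 27.0710 [stop]  node(6,2) S=128.4543 payoff=2.8457 vs cont=8.1452 → 8.1452 [wait]  node(6,3) S=158.3100 payoff=0.0000 vs cont=0.6494 → 0.6494 [wait]  node(6,4) S=195.1049 payoff=0.0000 vs cont=0.0000 → 0.0000 [wait]  node(6,5) S=240.4518 payoff=0.0000 vs cont=0.0000 → 0.0000 [wait]  node(6,6) S=296.3384 payoff=0.0000 vs cont=0.0000 → 0.0000 [wait]  ⇒ S*(6)=104.2290
t_5: node(5,0) S=93.8877 payoff=37.4123 vs cont=36.2138 → 37.4123 [stop]  node(5,1) S=115.7094 payoff=15.5906 vs cont=17.1117 → 17.1117 [wait]  node(5,2) S=142.6029 payoff=0.0000 vs cont=4.2242 → 4.2242 [wait]  node(5,3) S=175.7471 payoff=0.0000 vs cont=0.3102 → 0.3102 [wait]  node(5,4) S=216.5949 payoff=0.0000 vs cont=0.0000 → 0.0000 [wait]  node(5,5) S=266.9365 payoff=0.0000 vs cont=0.0000 → 0.0000 [wait]  ⇒ S*(5)=93.8877
t_4: node(4,0) S=104.2290 payoff=27.0710 vs cont=26.6531 → 27.0710 [stop]  node(4,1) S=128.4543 payoff=2.8457 vs cont=10.3420 → 10.3420 [wait]  node(4,2) S=158.3100 payoff=0.0000 vs cont=2.1771 → 2.1771 [wait]  node(4,3) S=195.1049 payoff=0.0000 vs cont=0.1482 → 0.1482 [wait]  node(4,4) S=240.4518 payoff=0.0000 vs cont=0.0000 → 0.0000 [wait]  ⇒ S*(4)=104.2290
t_3: node(3,0) S=115.7094 payoff=15.5906 vs cont=18.2390 → 18.2390 [wait]  node(3,1) S=142.6029 payoff=0.0000 vs cont=6.0576 → 6.0576 [wait]  node(3,2) S=175.7471 payoff=0.0000 vs cont=1.1160 → 1.1160 [wait]  node(3,3) S=216.5949 payoff=0.0000 vs cont=0.0708 → 0.0708 [wait]  ⇒ S*(3)=-
t_2: node(2,0) S=128.4543 payoff=2.8457 vs cont=11.8213 → 11.8213 [wait]  node(2,1) S=158.3100 payoff=0.0000 vs cont=3.4664 → 3.4664 [wait]  node(2,2) S=195.1049 payoff=0.0000 vs cont=0.5695 → 0.5695 [wait]  ⇒ S*(2)=-
t_1: node(1,0) S=142.6029 payoff=0.0000 vs cont=7.4259 → 7.4259 [wait]  node(1,1) S=175.7471 payoff=0.0000 vs cont=1.9481 → 1.9481 [wait]  ⇒ S*(1)=-
t_0: node(0,0) S=158.3100 payoff=0.0000 vs cont=4.5471 → 4.5471 [wait]  ⇒ S*(0)=-

price = 4.5471
boundary = - - - - 104.2290 93.8877 104.2290 115.7094
tree:
4.5471
7.4259 1.9481
11.8213 3.4664 0.5695
18.2390 6.0576 1.1160 0.0708
27.0710 10.3420 2.1771 0.1482 0.0000
37.4123 17.1117 4.2242 0.3102 0.0000 0.0000
46.7276 27.0710 8.1452 0.6494 0.0000 0.0000 0.0000
55.1186 37.4123 15.5906 1.3594 0.0000 0.0000 0.0000 0.0000
62.6771 46.7276 27.0710 2.8457 0.0000 0.0000 0.0000 0.0000 0.0000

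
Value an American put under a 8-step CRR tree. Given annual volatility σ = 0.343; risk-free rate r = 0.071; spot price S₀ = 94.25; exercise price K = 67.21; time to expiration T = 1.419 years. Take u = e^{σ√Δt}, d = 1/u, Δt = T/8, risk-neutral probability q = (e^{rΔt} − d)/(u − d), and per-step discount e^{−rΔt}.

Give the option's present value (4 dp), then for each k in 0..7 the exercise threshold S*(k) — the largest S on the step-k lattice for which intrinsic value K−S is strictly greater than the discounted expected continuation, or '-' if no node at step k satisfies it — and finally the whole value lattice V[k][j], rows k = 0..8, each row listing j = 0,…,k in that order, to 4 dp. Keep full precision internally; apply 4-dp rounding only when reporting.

Δt=0.17738, u=1.15541, d=0.86549, q=0.50766, disc=e^(-rΔt)=0.98749
k=8 terminal: V=max(K-S,0) → 37.5354 27.5951 14.3250 0.0000 0.0000 0.0000 0.0000 0.0000 0.0000
k=7: j=0 S=34.2864 intr=32.9236 cont=32.0825 V=32.9236[EX]; j=1 S=45.7716 intr=21.4384 cont=20.5973 V=21.4384[EX]; j=2 S=61.1040 intr=6.1060 cont=6.9645 V=6.9645[hold]; j=3 S=81.5726 intr=0.0000 cont=0.0000 V=0.0000[hold]; j=4 S=108.8976 intr=0.0000 cont=0.0000 V=0.0000[hold]; j=5 S=145.3760 intr=0.0000 cont=0.0000 V=0.0000[hold]; j=6 S=194.0738 intr=0.0000 cont=0.0000 V=0.0000[hold]; j=7 S=259.0844 intr=0.0000 cont=0.0000 V=0.0000[hold]  S*(7)=45.7716
k=6: j=0 S=39.6149 intr=27.5951 cont=26.7540 V=27.5951[EX]; j=1 S=52.8850 intr=14.3250 cont=13.9142 V=14.3250[EX]; j=2 S=70.6004 intr=0.0000 cont=3.3860 V=3.3860[hold]; j=3 S=94.2500 intr=0.0000 cont=0.0000 V=0.0000[hold]; j=4 S=125.8217 intr=0.0000 cont=0.0000 V=0.0000[hold]; j=5 S=167.9693 intr=0.0000 cont=0.0000 V=0.0000[hold]; j=6 S=224.2354 intr=0.0000 cont=0.0000 V=0.0000[hold]  S*(6)=52.8850
k=5: j=0 S=45.7716 intr=21.4384 cont=20.5973 V=21.4384[EX]; j=1 S=61.1040 intr=6.1060 cont=8.6619 V=8.6619[hold]; j=2 S=81.5726 intr=0.0000 cont=1.6462 V=1.6462[hold]; j=3 S=108.8976 intr=0.0000 cont=0.0000 V=0.0000[hold]; j=4 S=145.3760 intr=0.0000 cont=0.0000 V=0.0000[hold]; j=5 S=194.0738 intr=0.0000 cont=0.0000 V=0.0000[hold]  S*(5)=45.7716
k=4: j=0 S=52.8850 intr=14.3250 cont=14.7652 V=14.7652[hold]; j=1 S=70.6004 intr=0.0000 cont=5.0365 V=5.0365[hold]; j=2 S=94.2500 intr=0.0000 cont=0.8003 V=0.8003[hold]; j=3 S=125.8217 intr=0.0000 cont=0.0000 V=0.0000[hold]; j=4 S=167.9693 intr=0.0000 cont=0.0000 V=0.0000[hold]  S*(4)=-
k=3: j=0 S=61.1040 intr=6.1060 cont=9.7033 V=9.7033[hold]; j=1 S=81.5726 intr=0.0000 cont=2.8498 V=2.8498[hold]; j=2 S=108.8976 intr=0.0000 cont=0.3891 V=0.3891[hold]; j=3 S=145.3760 intr=0.0000 cont=0.0000 V=0.0000[hold]  S*(3)=-
k=2: j=0 S=70.6004 intr=0.0000 cont=6.1462 V=6.1462[hold]; j=1 S=94.2500 intr=0.0000 cont=1.5806 V=1.5806[hold]; j=2 S=125.8217 intr=0.0000 cont=0.1892 V=0.1892[hold]  S*(2)=-
k=1: j=0 S=81.5726 intr=0.0000 cont=3.7805 V=3.7805[hold]; j=1 S=108.8976 intr=0.0000 cont=0.8633 V=0.8633[hold]  S*(1)=-
k=0: j=0 S=94.2500 intr=0.0000 cont=2.2708 V=2.2708[hold]  S*(0)=-

price = 2.2708
boundary = - - - - - 45.7716 52.8850 45.7716
tree:
2.2708
3.7805 0.8633
6.1462 1.5806 0.1892
9.7033 2.8498 0.3891 0.0000
14.7652 5.0365 0.8003 0.0000 0.0000
21.4384 8.6619 1.6462 0.0000 0.0000 0.0000
27.5951 14.3250 3.3860 0.0000 0.0000 0.0000 0.0000
32.9236 21.4384 6.9645 0.0000 0.0000 0.0000 0.0000 0.0000
37.5354 27.5951 14.3250 0.0000 0.0000 0.0000 0.0000 0.0000 0.0000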